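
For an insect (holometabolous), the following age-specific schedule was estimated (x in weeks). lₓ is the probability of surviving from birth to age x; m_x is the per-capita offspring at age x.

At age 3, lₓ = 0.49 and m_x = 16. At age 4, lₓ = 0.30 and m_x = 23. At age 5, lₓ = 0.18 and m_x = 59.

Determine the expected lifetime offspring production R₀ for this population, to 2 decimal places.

R₀ = Σ lₓ m_x:
  age 3: 0.49 × 16 = 7.8400
  age 4: 0.30 × 23 = 6.9000
  age 5: 0.18 × 59 = 10.6200
R₀ = 7.8400 + 6.9000 + 10.6200 = 25.3600

25.36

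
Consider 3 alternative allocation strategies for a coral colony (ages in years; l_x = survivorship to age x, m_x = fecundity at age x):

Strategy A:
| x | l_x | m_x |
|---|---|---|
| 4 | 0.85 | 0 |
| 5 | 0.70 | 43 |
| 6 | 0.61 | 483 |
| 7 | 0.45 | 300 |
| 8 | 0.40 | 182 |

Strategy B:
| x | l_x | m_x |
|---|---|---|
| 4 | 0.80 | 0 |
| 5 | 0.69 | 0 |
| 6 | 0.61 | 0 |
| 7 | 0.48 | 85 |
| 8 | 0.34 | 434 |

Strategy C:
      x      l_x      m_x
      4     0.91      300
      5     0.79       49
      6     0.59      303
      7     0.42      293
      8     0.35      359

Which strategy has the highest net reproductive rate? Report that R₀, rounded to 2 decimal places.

739.19

Strategy A: R₀ = 0.85×0 + 0.70×43 + 0.61×483 + 0.45×300 + 0.40×182 = 532.5300
Strategy B: R₀ = 0.80×0 + 0.69×0 + 0.61×0 + 0.48×85 + 0.34×434 = 188.3600
Strategy C: R₀ = 0.91×300 + 0.79×49 + 0.59×303 + 0.42×293 + 0.35×359 = 739.1900
Highest R₀: strategy C with 739.1900.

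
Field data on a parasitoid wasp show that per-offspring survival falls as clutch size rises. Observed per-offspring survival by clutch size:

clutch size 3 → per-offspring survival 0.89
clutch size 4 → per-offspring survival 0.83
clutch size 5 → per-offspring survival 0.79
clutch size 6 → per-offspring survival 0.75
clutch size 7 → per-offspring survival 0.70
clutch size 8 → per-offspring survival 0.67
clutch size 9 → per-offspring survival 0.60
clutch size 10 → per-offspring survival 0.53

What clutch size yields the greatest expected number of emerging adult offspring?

9

Expected emerging adult offspring = c × s(c):
  c=3: 3 × 0.89 = 2.670
  c=4: 4 × 0.83 = 3.320
  c=5: 5 × 0.79 = 3.950
  c=6: 6 × 0.75 = 4.500
  c=7: 7 × 0.70 = 4.900
  c=8: 8 × 0.67 = 5.360
  c=9: 9 × 0.60 = 5.400
  c=10: 10 × 0.53 = 5.300
Maximum at c = 9 (5.400 emerging adult offspring).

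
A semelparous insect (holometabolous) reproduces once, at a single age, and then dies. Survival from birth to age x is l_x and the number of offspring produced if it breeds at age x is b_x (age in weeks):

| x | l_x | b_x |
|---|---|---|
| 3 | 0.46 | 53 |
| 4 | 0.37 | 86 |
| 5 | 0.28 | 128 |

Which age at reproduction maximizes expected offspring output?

5

Expected offspring if breeding at age x = l_x × b_x:
  age 3: 0.46 × 53 = 24.380
  age 4: 0.37 × 86 = 31.820
  age 5: 0.28 × 128 = 35.840
Maximum at age 5 (35.840).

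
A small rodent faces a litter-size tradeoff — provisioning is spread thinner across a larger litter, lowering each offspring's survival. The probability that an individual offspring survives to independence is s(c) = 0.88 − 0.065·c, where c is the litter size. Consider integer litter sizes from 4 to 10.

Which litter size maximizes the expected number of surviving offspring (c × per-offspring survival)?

7

Expected surviving offspring = c × s(c):
  c=4: 4 × 0.620 = 2.480
  c=5: 5 × 0.555 = 2.775
  c=6: 6 × 0.490 = 2.940
  c=7: 7 × 0.425 = 2.975
  c=8: 8 × 0.360 = 2.880
  c=9: 9 × 0.295 = 2.655
  c=10: 10 × 0.230 = 2.300
Maximum at c = 7 (2.975 surviving offspring).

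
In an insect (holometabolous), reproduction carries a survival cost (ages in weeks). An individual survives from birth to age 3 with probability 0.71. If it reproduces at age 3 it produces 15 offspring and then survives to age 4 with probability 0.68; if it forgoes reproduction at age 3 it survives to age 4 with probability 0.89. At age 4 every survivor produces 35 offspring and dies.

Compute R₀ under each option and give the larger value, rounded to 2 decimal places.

breed at age 3: R₀ = 0.71 × (15 + 0.68 × 35) = 0.71 × 38.8000 = 27.5480
delay to age 4: R₀ = 0.71 × (0.89 × 35) = 0.71 × 31.1500 = 22.1165
Higher: breed at age 3 (27.5480).

27.55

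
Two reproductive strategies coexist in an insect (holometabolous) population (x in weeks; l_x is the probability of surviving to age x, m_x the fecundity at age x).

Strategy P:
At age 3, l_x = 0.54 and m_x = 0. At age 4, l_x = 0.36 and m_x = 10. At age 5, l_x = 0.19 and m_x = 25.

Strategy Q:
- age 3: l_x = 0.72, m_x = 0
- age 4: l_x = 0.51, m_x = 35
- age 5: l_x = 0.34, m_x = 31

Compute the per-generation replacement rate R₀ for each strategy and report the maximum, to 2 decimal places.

28.39

Strategy P: R₀ = 0.54×0 + 0.36×10 + 0.19×25 = 8.3500
Strategy Q: R₀ = 0.72×0 + 0.51×35 + 0.34×31 = 28.3900
Highest R₀: strategy Q with 28.3900.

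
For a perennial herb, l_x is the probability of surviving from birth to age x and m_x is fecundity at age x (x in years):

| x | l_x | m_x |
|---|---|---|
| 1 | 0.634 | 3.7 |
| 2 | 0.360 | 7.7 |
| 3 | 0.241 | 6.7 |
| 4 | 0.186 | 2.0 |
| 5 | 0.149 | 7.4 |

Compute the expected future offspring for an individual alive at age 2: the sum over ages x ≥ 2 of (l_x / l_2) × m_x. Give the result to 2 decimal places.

l_2 = 0.360. Conditional survival from age 2 to x is l_x / l_2.
  x=2: (0.360/0.360) × 7.7 = 7.7000
  x=3: (0.241/0.360) × 6.7 = 4.4853
  x=4: (0.186/0.360) × 2.0 = 1.0333
  x=5: (0.149/0.360) × 7.4 = 3.0628
Sum = 7.7000 + 4.4853 + 1.0333 + 3.0628 = 16.2814

16.28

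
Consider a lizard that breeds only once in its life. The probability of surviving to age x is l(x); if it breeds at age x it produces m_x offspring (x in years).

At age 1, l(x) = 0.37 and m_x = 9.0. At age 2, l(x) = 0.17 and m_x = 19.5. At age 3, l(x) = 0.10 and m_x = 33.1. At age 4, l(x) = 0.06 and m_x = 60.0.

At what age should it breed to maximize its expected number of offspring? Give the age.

4

Expected offspring if breeding at age x = l(x) × m_x:
  age 1: 0.37 × 9.0 = 3.330
  age 2: 0.17 × 19.5 = 3.315
  age 3: 0.10 × 33.1 = 3.310
  age 4: 0.06 × 60.0 = 3.600
Maximum at age 4 (3.600).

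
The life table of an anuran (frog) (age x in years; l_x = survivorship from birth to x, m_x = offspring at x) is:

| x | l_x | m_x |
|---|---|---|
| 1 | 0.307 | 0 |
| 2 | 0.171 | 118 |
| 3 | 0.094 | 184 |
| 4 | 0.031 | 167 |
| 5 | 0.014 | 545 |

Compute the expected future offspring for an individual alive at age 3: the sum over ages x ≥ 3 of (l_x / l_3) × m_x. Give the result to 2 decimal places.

320.24

l_3 = 0.094. Conditional survival from age 3 to x is l_x / l_3.
  x=3: (0.094/0.094) × 184 = 184.0000
  x=4: (0.031/0.094) × 167 = 55.0745
  x=5: (0.014/0.094) × 545 = 81.1702
Sum = 184.0000 + 55.0745 + 81.1702 = 320.2447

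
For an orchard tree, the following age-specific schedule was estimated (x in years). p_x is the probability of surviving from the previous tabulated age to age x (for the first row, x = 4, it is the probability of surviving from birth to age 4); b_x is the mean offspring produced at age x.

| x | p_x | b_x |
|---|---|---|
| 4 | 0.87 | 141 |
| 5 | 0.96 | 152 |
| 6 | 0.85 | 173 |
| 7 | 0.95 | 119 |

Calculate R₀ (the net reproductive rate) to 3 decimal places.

Survivorship from birth: l_x = p_4·p_5·…·p_x.
  l_4 = 0.87000
  l_5 = 0.83520
  l_6 = 0.70992
  l_7 = 0.67442
R₀ = Σ l_x b_x:
  age 4: 0.87000 × 141 = 122.6700
  age 5: 0.83520 × 152 = 126.9504
  age 6: 0.70992 × 173 = 122.8162
  age 7: 0.67442 × 119 = 80.2560
R₀ = 122.6700 + 126.9504 + 122.8162 + 80.2560 = 452.6925

452.693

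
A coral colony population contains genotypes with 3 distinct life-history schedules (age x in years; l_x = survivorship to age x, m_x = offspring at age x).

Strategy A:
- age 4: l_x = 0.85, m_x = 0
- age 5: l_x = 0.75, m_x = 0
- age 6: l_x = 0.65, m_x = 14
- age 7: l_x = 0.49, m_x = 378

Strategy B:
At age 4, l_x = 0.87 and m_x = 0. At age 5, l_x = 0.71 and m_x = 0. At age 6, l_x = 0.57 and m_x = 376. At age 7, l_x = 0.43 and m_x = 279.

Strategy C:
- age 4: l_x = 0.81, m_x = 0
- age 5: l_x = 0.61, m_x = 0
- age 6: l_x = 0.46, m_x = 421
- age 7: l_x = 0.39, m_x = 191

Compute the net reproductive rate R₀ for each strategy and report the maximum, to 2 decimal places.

Strategy A: R₀ = 0.85×0 + 0.75×0 + 0.65×14 + 0.49×378 = 194.3200
Strategy B: R₀ = 0.87×0 + 0.71×0 + 0.57×376 + 0.43×279 = 334.2900
Strategy C: R₀ = 0.81×0 + 0.61×0 + 0.46×421 + 0.39×191 = 268.1500
Highest R₀: strategy B with 334.2900.

334.29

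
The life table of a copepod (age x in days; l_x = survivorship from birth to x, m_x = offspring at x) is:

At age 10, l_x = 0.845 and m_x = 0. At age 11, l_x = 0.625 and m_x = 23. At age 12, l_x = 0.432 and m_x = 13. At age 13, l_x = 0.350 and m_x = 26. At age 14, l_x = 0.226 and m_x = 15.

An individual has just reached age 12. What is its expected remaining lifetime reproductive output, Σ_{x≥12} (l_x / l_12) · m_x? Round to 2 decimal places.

l_12 = 0.432. Conditional survival from age 12 to x is l_x / l_12.
  x=12: (0.432/0.432) × 13 = 13.0000
  x=13: (0.350/0.432) × 26 = 21.0648
  x=14: (0.226/0.432) × 15 = 7.8472
Sum = 13.0000 + 21.0648 + 7.8472 = 41.9120

41.91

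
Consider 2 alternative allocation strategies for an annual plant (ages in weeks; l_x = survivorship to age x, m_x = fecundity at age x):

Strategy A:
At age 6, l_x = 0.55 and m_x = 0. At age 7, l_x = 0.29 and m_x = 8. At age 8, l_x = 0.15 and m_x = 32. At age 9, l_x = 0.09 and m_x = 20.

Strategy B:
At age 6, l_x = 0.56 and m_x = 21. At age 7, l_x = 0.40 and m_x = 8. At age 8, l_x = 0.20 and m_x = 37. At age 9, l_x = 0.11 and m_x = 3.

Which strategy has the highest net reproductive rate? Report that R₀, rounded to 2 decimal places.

22.69

Strategy A: R₀ = 0.55×0 + 0.29×8 + 0.15×32 + 0.09×20 = 8.9200
Strategy B: R₀ = 0.56×21 + 0.40×8 + 0.20×37 + 0.11×3 = 22.6900
Highest R₀: strategy B with 22.6900.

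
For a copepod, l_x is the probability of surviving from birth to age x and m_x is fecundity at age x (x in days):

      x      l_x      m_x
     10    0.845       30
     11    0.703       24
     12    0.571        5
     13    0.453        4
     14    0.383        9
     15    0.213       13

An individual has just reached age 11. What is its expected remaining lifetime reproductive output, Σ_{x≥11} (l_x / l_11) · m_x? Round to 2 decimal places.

39.48

l_11 = 0.703. Conditional survival from age 11 to x is l_x / l_11.
  x=11: (0.703/0.703) × 24 = 24.0000
  x=12: (0.571/0.703) × 5 = 4.0612
  x=13: (0.453/0.703) × 4 = 2.5775
  x=14: (0.383/0.703) × 9 = 4.9033
  x=15: (0.213/0.703) × 13 = 3.9388
Sum = 24.0000 + 4.0612 + 2.5775 + 4.9033 + 3.9388 = 39.4808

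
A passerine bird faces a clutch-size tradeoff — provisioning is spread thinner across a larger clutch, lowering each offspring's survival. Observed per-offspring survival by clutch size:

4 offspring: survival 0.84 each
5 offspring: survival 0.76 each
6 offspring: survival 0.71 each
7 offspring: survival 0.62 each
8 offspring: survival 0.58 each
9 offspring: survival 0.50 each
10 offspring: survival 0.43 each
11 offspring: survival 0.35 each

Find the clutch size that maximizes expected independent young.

Expected independent young = c × s(c):
  c=4: 4 × 0.84 = 3.360
  c=5: 5 × 0.76 = 3.800
  c=6: 6 × 0.71 = 4.260
  c=7: 7 × 0.62 = 4.340
  c=8: 8 × 0.58 = 4.640
  c=9: 9 × 0.50 = 4.500
  c=10: 10 × 0.43 = 4.300
  c=11: 11 × 0.35 = 3.850
Maximum at c = 8 (4.640 independent young).

8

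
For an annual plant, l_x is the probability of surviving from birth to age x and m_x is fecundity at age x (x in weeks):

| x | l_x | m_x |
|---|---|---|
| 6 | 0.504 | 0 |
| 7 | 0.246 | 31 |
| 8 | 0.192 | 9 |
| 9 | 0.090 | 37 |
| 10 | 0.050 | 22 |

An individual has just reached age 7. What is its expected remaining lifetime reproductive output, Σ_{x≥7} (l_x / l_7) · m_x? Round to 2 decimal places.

l_7 = 0.246. Conditional survival from age 7 to x is l_x / l_7.
  x=7: (0.246/0.246) × 31 = 31.0000
  x=8: (0.192/0.246) × 9 = 7.0244
  x=9: (0.090/0.246) × 37 = 13.5366
  x=10: (0.050/0.246) × 22 = 4.4715
Sum = 31.0000 + 7.0244 + 13.5366 + 4.4715 = 56.0325

56.03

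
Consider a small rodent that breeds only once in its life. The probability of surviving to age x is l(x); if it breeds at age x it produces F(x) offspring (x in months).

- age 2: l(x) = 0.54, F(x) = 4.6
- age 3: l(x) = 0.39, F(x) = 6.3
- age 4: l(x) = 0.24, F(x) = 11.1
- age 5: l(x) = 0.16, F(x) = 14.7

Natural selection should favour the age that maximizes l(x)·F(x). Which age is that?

4

Expected offspring if breeding at age x = l(x) × F(x):
  age 2: 0.54 × 4.6 = 2.484
  age 3: 0.39 × 6.3 = 2.457
  age 4: 0.24 × 11.1 = 2.664
  age 5: 0.16 × 14.7 = 2.352
Maximum at age 4 (2.664).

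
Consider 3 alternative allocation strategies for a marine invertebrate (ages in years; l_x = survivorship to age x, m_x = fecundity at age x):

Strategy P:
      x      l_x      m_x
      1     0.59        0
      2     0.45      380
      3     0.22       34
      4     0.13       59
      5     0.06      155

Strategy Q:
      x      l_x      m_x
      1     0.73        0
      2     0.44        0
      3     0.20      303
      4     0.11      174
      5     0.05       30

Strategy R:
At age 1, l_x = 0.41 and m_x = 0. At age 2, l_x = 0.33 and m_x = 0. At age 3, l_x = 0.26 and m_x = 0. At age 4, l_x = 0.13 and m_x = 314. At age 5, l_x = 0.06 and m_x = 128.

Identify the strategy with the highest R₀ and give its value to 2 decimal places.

195.45

Strategy P: R₀ = 0.59×0 + 0.45×380 + 0.22×34 + 0.13×59 + 0.06×155 = 195.4500
Strategy Q: R₀ = 0.73×0 + 0.44×0 + 0.20×303 + 0.11×174 + 0.05×30 = 81.2400
Strategy R: R₀ = 0.41×0 + 0.33×0 + 0.26×0 + 0.13×314 + 0.06×128 = 48.5000
Highest R₀: strategy P with 195.4500.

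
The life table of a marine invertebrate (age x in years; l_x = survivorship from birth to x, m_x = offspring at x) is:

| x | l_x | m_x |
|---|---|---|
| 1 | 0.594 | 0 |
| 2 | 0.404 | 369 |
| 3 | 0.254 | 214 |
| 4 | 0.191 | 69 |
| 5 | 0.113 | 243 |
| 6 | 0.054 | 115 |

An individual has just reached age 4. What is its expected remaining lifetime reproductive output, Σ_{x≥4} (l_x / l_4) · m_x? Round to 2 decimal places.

245.28

l_4 = 0.191. Conditional survival from age 4 to x is l_x / l_4.
  x=4: (0.191/0.191) × 69 = 69.0000
  x=5: (0.113/0.191) × 243 = 143.7644
  x=6: (0.054/0.191) × 115 = 32.5131
Sum = 69.0000 + 143.7644 + 32.5131 = 245.2775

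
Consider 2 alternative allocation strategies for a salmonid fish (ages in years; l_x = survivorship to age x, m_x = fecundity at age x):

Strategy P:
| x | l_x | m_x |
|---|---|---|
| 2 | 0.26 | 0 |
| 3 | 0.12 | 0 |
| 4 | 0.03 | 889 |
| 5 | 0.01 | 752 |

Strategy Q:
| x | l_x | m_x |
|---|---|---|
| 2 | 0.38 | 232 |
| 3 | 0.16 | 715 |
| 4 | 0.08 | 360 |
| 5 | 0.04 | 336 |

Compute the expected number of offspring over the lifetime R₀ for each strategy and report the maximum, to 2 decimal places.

244.80

Strategy P: R₀ = 0.26×0 + 0.12×0 + 0.03×889 + 0.01×752 = 34.1900
Strategy Q: R₀ = 0.38×232 + 0.16×715 + 0.08×360 + 0.04×336 = 244.8000
Highest R₀: strategy Q with 244.8000.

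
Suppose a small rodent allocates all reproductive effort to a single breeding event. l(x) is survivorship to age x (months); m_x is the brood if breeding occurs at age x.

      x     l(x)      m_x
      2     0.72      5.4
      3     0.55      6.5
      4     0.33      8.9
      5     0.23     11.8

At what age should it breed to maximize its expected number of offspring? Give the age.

2

Expected offspring if breeding at age x = l(x) × m_x:
  age 2: 0.72 × 5.4 = 3.888
  age 3: 0.55 × 6.5 = 3.575
  age 4: 0.33 × 8.9 = 2.937
  age 5: 0.23 × 11.8 = 2.714
Maximum at age 2 (3.888).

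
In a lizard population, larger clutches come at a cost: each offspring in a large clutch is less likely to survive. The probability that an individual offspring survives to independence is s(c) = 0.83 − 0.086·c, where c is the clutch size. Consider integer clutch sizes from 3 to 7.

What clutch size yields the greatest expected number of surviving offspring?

Expected surviving offspring = c × s(c):
  c=3: 3 × 0.572 = 1.716
  c=4: 4 × 0.486 = 1.944
  c=5: 5 × 0.400 = 2.000
  c=6: 6 × 0.314 = 1.884
  c=7: 7 × 0.228 = 1.596
Maximum at c = 5 (2.000 surviving offspring).

5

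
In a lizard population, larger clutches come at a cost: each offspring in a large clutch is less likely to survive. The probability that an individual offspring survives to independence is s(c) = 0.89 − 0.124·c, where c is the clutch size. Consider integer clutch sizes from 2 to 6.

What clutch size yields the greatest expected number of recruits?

Expected recruits = c × s(c):
  c=2: 2 × 0.642 = 1.284
  c=3: 3 × 0.518 = 1.554
  c=4: 4 × 0.394 = 1.576
  c=5: 5 × 0.270 = 1.350
  c=6: 6 × 0.146 = 0.876
Maximum at c = 4 (1.576 recruits).

4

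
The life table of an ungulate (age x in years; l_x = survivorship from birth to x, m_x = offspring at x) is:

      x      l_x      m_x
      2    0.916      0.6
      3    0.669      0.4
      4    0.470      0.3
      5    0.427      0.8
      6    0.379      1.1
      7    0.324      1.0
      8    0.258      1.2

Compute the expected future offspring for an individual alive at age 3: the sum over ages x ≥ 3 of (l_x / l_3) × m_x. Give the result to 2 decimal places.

2.69

l_3 = 0.669. Conditional survival from age 3 to x is l_x / l_3.
  x=3: (0.669/0.669) × 0.4 = 0.4000
  x=4: (0.470/0.669) × 0.3 = 0.2108
  x=5: (0.427/0.669) × 0.8 = 0.5106
  x=6: (0.379/0.669) × 1.1 = 0.6232
  x=7: (0.324/0.669) × 1.0 = 0.4843
  x=8: (0.258/0.669) × 1.2 = 0.4628
Sum = 0.4000 + 0.2108 + 0.5106 + 0.6232 + 0.4843 + 0.4628 = 2.6916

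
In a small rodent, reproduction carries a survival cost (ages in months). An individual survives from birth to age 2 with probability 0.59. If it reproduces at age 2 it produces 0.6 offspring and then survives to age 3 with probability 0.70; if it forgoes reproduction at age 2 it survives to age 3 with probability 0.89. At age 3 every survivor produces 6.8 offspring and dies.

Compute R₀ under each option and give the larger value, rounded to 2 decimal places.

3.57

breed at age 2: R₀ = 0.59 × (0.6 + 0.70 × 6.8) = 0.59 × 5.3600 = 3.1624
delay to age 3: R₀ = 0.59 × (0.89 × 6.8) = 0.59 × 6.0520 = 3.5707
Higher: delay to age 3 (3.5707).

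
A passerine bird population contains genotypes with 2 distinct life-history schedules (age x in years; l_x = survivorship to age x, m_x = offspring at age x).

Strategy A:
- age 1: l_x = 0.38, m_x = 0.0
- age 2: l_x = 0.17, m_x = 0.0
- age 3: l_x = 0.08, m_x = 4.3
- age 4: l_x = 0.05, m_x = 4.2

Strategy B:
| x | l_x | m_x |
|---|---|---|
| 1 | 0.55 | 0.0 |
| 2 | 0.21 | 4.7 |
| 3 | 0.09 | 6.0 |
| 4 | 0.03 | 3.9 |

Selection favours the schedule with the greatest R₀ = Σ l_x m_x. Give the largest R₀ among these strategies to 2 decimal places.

1.64

Strategy A: R₀ = 0.38×0.0 + 0.17×0.0 + 0.08×4.3 + 0.05×4.2 = 0.5540
Strategy B: R₀ = 0.55×0.0 + 0.21×4.7 + 0.09×6.0 + 0.03×3.9 = 1.6440
Highest R₀: strategy B with 1.6440.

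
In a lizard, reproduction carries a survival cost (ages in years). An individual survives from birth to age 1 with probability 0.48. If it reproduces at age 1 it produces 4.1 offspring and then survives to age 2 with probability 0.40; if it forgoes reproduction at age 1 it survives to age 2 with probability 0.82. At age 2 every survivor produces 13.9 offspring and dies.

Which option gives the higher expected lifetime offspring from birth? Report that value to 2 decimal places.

breed at age 1: R₀ = 0.48 × (4.1 + 0.40 × 13.9) = 0.48 × 9.6600 = 4.6368
delay to age 2: R₀ = 0.48 × (0.82 × 13.9) = 0.48 × 11.3980 = 5.4710
Higher: delay to age 2 (5.4710).

5.47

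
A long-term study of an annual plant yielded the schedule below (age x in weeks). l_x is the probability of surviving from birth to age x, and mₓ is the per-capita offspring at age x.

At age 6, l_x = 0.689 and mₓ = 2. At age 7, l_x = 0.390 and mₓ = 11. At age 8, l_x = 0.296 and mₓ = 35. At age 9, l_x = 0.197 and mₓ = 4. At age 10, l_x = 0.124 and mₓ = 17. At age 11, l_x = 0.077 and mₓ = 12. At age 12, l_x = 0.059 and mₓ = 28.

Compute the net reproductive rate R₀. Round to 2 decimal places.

21.50

R₀ = Σ l_x mₓ:
  age 6: 0.689 × 2 = 1.3780
  age 7: 0.390 × 11 = 4.2900
  age 8: 0.296 × 35 = 10.3600
  age 9: 0.197 × 4 = 0.7880
  age 10: 0.124 × 17 = 2.1080
  age 11: 0.077 × 12 = 0.9240
  age 12: 0.059 × 28 = 1.6520
R₀ = 1.3780 + 4.2900 + 10.3600 + 0.7880 + 2.1080 + 0.9240 + 1.6520 = 21.5000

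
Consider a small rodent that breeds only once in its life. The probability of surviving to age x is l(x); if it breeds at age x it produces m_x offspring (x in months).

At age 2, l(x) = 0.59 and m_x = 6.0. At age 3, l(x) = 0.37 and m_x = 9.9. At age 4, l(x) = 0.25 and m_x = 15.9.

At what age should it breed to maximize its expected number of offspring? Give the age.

4

Expected offspring if breeding at age x = l(x) × m_x:
  age 2: 0.59 × 6.0 = 3.540
  age 3: 0.37 × 9.9 = 3.663
  age 4: 0.25 × 15.9 = 3.975
Maximum at age 4 (3.975).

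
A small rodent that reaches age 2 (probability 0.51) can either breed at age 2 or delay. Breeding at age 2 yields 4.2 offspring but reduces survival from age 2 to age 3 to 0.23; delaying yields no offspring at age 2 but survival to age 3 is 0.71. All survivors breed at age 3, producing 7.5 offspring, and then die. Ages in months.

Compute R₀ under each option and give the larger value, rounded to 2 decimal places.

breed at age 2: R₀ = 0.51 × (4.2 + 0.23 × 7.5) = 0.51 × 5.9250 = 3.0218
delay to age 3: R₀ = 0.51 × (0.71 × 7.5) = 0.51 × 5.3250 = 2.7157
Higher: breed at age 2 (3.0218).

3.02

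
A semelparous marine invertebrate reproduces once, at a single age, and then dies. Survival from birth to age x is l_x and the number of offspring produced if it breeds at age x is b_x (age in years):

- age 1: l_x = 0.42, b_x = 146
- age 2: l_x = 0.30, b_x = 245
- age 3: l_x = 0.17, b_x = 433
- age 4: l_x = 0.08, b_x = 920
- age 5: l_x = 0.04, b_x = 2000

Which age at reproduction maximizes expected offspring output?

Expected offspring if breeding at age x = l_x × b_x:
  age 1: 0.42 × 146 = 61.320
  age 2: 0.30 × 245 = 73.500
  age 3: 0.17 × 433 = 73.610
  age 4: 0.08 × 920 = 73.600
  age 5: 0.04 × 2000 = 80.000
Maximum at age 5 (80.000).

5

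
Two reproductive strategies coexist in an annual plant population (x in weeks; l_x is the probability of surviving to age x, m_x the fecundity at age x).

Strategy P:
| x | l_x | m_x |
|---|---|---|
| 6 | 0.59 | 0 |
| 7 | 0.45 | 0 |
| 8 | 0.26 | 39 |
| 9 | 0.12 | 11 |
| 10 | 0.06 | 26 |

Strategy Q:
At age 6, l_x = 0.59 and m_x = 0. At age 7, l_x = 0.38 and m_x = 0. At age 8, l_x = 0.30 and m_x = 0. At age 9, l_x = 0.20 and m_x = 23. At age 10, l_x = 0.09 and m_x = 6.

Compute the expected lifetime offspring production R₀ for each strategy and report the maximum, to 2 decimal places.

13.02

Strategy P: R₀ = 0.59×0 + 0.45×0 + 0.26×39 + 0.12×11 + 0.06×26 = 13.0200
Strategy Q: R₀ = 0.59×0 + 0.38×0 + 0.30×0 + 0.20×23 + 0.09×6 = 5.1400
Highest R₀: strategy P with 13.0200.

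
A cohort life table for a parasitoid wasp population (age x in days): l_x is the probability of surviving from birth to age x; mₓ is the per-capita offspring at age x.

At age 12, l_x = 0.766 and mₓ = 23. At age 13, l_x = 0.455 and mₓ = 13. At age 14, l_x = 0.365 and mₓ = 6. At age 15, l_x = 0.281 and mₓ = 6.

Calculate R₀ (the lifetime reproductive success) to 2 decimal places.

R₀ = Σ l_x mₓ:
  age 12: 0.766 × 23 = 17.6180
  age 13: 0.455 × 13 = 5.9150
  age 14: 0.365 × 6 = 2.1900
  age 15: 0.281 × 6 = 1.6860
R₀ = 17.6180 + 5.9150 + 2.1900 + 1.6860 = 27.4090

27.41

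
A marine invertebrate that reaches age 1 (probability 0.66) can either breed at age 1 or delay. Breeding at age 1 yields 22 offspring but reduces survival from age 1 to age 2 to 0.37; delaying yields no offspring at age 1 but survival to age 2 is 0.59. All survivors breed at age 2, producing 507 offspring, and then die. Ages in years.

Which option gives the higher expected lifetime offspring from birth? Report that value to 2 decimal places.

197.43

breed at age 1: R₀ = 0.66 × (22 + 0.37 × 507) = 0.66 × 209.5900 = 138.3294
delay to age 2: R₀ = 0.66 × (0.59 × 507) = 0.66 × 299.1300 = 197.4258
Higher: delay to age 2 (197.4258).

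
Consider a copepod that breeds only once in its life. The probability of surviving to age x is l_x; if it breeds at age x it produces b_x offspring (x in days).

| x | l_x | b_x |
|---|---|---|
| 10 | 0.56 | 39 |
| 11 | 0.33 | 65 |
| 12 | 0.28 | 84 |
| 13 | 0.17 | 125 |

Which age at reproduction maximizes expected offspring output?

Expected offspring if breeding at age x = l_x × b_x:
  age 10: 0.56 × 39 = 21.840
  age 11: 0.33 × 65 = 21.450
  age 12: 0.28 × 84 = 23.520
  age 13: 0.17 × 125 = 21.250
Maximum at age 12 (23.520).

12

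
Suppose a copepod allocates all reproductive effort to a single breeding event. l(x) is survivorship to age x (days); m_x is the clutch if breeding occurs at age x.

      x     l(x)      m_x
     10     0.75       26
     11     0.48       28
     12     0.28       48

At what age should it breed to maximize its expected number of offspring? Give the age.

Expected offspring if breeding at age x = l(x) × m_x:
  age 10: 0.75 × 26 = 19.500
  age 11: 0.48 × 28 = 13.440
  age 12: 0.28 × 48 = 13.440
Maximum at age 10 (19.500).

10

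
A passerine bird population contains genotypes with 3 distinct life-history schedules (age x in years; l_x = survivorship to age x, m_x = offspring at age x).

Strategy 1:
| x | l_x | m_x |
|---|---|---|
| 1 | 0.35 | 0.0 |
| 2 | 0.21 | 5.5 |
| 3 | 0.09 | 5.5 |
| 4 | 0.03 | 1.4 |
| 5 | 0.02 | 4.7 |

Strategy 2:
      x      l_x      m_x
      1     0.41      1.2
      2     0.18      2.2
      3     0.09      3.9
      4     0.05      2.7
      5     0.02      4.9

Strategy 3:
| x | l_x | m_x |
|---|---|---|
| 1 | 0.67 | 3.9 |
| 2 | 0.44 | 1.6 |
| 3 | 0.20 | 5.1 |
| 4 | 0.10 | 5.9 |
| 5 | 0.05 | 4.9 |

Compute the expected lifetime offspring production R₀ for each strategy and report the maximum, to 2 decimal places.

Strategy 1: R₀ = 0.35×0.0 + 0.21×5.5 + 0.09×5.5 + 0.03×1.4 + 0.02×4.7 = 1.7860
Strategy 2: R₀ = 0.41×1.2 + 0.18×2.2 + 0.09×3.9 + 0.05×2.7 + 0.02×4.9 = 1.4720
Strategy 3: R₀ = 0.67×3.9 + 0.44×1.6 + 0.20×5.1 + 0.10×5.9 + 0.05×4.9 = 5.1720
Highest R₀: strategy 3 with 5.1720.

5.17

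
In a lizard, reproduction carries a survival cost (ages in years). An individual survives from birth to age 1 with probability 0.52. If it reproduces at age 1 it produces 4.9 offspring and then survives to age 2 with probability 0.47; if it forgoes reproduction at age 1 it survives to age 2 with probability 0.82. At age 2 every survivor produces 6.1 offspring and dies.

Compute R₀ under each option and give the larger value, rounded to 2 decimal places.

4.04

breed at age 1: R₀ = 0.52 × (4.9 + 0.47 × 6.1) = 0.52 × 7.7670 = 4.0388
delay to age 2: R₀ = 0.52 × (0.82 × 6.1) = 0.52 × 5.0020 = 2.6010
Higher: breed at age 1 (4.0388).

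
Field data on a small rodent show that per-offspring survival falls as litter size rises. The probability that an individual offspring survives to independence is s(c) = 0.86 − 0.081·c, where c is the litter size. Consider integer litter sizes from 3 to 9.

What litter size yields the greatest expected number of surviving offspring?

Expected surviving offspring = c × s(c):
  c=3: 3 × 0.617 = 1.851
  c=4: 4 × 0.536 = 2.144
  c=5: 5 × 0.455 = 2.275
  c=6: 6 × 0.374 = 2.244
  c=7: 7 × 0.293 = 2.051
  c=8: 8 × 0.212 = 1.696
  c=9: 9 × 0.131 = 1.179
Maximum at c = 5 (2.275 surviving offspring).

5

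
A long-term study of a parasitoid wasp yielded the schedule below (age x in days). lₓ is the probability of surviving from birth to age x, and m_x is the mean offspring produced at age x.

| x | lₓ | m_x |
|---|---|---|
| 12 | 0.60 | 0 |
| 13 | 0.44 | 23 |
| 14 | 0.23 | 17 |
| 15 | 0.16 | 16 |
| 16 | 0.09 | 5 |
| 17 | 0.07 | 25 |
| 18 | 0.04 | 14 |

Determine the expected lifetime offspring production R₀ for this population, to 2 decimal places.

19.35

R₀ = Σ lₓ m_x:
  age 12: 0.60 × 0 = 0.0000
  age 13: 0.44 × 23 = 10.1200
  age 14: 0.23 × 17 = 3.9100
  age 15: 0.16 × 16 = 2.5600
  age 16: 0.09 × 5 = 0.4500
  age 17: 0.07 × 25 = 1.7500
  age 18: 0.04 × 14 = 0.5600
R₀ = 0.0000 + 10.1200 + 3.9100 + 2.5600 + 0.4500 + 1.7500 + 0.5600 = 19.3500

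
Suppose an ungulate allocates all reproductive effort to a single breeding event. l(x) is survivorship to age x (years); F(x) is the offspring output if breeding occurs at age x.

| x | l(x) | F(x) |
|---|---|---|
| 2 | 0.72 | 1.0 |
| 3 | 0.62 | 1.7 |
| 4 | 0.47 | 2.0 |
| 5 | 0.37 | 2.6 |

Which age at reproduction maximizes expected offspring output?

Expected offspring if breeding at age x = l(x) × F(x):
  age 2: 0.72 × 1.0 = 0.720
  age 3: 0.62 × 1.7 = 1.054
  age 4: 0.47 × 2.0 = 0.940
  age 5: 0.37 × 2.6 = 0.962
Maximum at age 3 (1.054).

3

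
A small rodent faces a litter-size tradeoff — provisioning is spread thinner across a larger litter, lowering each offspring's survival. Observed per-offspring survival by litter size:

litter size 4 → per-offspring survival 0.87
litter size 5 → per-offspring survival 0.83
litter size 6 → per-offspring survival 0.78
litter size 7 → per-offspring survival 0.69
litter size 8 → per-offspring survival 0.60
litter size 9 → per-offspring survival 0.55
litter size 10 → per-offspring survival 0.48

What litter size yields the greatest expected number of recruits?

Expected recruits = c × s(c):
  c=4: 4 × 0.87 = 3.480
  c=5: 5 × 0.83 = 4.150
  c=6: 6 × 0.78 = 4.680
  c=7: 7 × 0.69 = 4.830
  c=8: 8 × 0.60 = 4.800
  c=9: 9 × 0.55 = 4.950
  c=10: 10 × 0.48 = 4.800
Maximum at c = 9 (4.950 recruits).

9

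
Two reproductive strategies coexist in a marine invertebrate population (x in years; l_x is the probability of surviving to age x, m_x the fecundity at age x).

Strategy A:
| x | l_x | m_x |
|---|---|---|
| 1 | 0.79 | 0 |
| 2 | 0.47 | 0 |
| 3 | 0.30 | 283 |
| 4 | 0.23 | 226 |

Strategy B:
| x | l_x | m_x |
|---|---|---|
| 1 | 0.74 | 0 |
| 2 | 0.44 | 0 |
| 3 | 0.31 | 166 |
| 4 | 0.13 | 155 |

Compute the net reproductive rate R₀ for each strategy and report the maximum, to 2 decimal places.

Strategy A: R₀ = 0.79×0 + 0.47×0 + 0.30×283 + 0.23×226 = 136.8800
Strategy B: R₀ = 0.74×0 + 0.44×0 + 0.31×166 + 0.13×155 = 71.6100
Highest R₀: strategy A with 136.8800.

136.88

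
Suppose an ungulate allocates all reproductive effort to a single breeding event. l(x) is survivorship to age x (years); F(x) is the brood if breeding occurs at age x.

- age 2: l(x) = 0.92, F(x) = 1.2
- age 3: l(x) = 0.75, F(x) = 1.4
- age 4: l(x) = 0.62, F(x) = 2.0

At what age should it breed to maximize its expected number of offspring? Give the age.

Expected offspring if breeding at age x = l(x) × F(x):
  age 2: 0.92 × 1.2 = 1.104
  age 3: 0.75 × 1.4 = 1.050
  age 4: 0.62 × 2.0 = 1.240
Maximum at age 4 (1.240).

4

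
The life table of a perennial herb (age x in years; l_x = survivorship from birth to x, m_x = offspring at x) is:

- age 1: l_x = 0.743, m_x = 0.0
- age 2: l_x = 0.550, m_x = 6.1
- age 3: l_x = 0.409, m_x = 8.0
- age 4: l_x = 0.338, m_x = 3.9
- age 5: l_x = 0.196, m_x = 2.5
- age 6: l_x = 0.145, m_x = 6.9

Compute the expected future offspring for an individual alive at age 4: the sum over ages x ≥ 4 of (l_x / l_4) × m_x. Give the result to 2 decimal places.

l_4 = 0.338. Conditional survival from age 4 to x is l_x / l_4.
  x=4: (0.338/0.338) × 3.9 = 3.9000
  x=5: (0.196/0.338) × 2.5 = 1.4497
  x=6: (0.145/0.338) × 6.9 = 2.9601
Sum = 3.9000 + 1.4497 + 2.9601 = 8.3098

8.31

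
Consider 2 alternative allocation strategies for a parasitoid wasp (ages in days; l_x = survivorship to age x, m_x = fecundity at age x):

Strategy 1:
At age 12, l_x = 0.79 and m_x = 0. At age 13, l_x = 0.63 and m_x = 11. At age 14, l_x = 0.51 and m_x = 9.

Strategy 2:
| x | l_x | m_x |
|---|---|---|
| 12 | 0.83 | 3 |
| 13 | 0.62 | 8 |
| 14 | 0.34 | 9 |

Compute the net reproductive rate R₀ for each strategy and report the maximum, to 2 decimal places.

Strategy 1: R₀ = 0.79×0 + 0.63×11 + 0.51×9 = 11.5200
Strategy 2: R₀ = 0.83×3 + 0.62×8 + 0.34×9 = 10.5100
Highest R₀: strategy 1 with 11.5200.

11.52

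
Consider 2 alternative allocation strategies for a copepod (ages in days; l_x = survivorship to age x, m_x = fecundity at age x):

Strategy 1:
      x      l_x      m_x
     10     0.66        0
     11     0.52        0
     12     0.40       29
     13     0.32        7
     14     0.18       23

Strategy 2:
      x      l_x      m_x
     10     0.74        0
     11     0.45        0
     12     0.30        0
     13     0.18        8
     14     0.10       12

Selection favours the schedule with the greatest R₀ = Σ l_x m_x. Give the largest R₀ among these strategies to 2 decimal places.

17.98

Strategy 1: R₀ = 0.66×0 + 0.52×0 + 0.40×29 + 0.32×7 + 0.18×23 = 17.9800
Strategy 2: R₀ = 0.74×0 + 0.45×0 + 0.30×0 + 0.18×8 + 0.10×12 = 2.6400
Highest R₀: strategy 1 with 17.9800.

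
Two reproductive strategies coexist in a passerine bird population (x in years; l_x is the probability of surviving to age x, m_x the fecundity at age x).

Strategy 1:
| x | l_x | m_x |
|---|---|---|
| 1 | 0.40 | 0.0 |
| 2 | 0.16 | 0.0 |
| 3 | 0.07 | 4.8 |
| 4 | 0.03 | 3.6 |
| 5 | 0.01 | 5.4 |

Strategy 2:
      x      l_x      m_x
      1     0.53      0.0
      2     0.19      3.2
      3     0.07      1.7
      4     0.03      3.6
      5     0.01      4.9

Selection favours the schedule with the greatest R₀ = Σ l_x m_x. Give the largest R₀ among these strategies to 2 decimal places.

Strategy 1: R₀ = 0.40×0.0 + 0.16×0.0 + 0.07×4.8 + 0.03×3.6 + 0.01×5.4 = 0.4980
Strategy 2: R₀ = 0.53×0.0 + 0.19×3.2 + 0.07×1.7 + 0.03×3.6 + 0.01×4.9 = 0.8840
Highest R₀: strategy 2 with 0.8840.

0.88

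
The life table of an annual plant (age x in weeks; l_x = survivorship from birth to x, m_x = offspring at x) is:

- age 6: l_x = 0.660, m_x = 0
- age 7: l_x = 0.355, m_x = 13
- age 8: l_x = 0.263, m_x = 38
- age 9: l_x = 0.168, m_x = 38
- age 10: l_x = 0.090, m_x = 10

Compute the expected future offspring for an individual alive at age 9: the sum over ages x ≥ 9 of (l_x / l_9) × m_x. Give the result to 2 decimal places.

43.36

l_9 = 0.168. Conditional survival from age 9 to x is l_x / l_9.
  x=9: (0.168/0.168) × 38 = 38.0000
  x=10: (0.090/0.168) × 10 = 5.3571
Sum = 38.0000 + 5.3571 = 43.3571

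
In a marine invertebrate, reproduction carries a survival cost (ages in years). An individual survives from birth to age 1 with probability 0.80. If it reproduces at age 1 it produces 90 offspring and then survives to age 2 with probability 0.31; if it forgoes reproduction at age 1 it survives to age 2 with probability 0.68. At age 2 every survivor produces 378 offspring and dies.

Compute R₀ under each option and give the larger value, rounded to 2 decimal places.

205.63

breed at age 1: R₀ = 0.80 × (90 + 0.31 × 378) = 0.80 × 207.1800 = 165.7440
delay to age 2: R₀ = 0.80 × (0.68 × 378) = 0.80 × 257.0400 = 205.6320
Higher: delay to age 2 (205.6320).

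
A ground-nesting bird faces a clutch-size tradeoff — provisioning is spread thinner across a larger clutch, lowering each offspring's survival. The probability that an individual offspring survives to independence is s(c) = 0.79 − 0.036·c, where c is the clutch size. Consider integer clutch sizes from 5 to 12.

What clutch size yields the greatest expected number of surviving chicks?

Expected surviving chicks = c × s(c):
  c=5: 5 × 0.610 = 3.050
  c=6: 6 × 0.574 = 3.444
  c=7: 7 × 0.538 = 3.766
  c=8: 8 × 0.502 = 4.016
  c=9: 9 × 0.466 = 4.194
  c=10: 10 × 0.430 = 4.300
  c=11: 11 × 0.394 = 4.334
  c=12: 12 × 0.358 = 4.296
Maximum at c = 11 (4.334 surviving chicks).

11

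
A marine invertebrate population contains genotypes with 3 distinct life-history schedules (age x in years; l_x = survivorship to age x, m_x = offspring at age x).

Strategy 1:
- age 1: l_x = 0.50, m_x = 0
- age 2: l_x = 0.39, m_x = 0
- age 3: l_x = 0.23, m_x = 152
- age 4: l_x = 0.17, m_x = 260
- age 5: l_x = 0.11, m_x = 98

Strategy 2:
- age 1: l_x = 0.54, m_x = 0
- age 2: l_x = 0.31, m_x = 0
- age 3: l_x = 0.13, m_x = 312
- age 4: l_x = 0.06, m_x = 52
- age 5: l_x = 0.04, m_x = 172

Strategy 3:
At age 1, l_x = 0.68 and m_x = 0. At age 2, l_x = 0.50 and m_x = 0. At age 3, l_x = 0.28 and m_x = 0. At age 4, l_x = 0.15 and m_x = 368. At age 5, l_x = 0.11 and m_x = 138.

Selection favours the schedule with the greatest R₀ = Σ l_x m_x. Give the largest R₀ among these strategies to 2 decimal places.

89.94

Strategy 1: R₀ = 0.50×0 + 0.39×0 + 0.23×152 + 0.17×260 + 0.11×98 = 89.9400
Strategy 2: R₀ = 0.54×0 + 0.31×0 + 0.13×312 + 0.06×52 + 0.04×172 = 50.5600
Strategy 3: R₀ = 0.68×0 + 0.50×0 + 0.28×0 + 0.15×368 + 0.11×138 = 70.3800
Highest R₀: strategy 1 with 89.9400.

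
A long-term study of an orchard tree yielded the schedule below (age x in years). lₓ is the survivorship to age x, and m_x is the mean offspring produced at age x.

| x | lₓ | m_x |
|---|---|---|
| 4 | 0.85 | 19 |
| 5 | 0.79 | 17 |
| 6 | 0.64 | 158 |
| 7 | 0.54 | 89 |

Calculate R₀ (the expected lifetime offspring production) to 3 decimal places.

R₀ = Σ lₓ m_x:
  age 4: 0.85 × 19 = 16.1500
  age 5: 0.79 × 17 = 13.4300
  age 6: 0.64 × 158 = 101.1200
  age 7: 0.54 × 89 = 48.0600
R₀ = 16.1500 + 13.4300 + 101.1200 + 48.0600 = 178.7600

178.760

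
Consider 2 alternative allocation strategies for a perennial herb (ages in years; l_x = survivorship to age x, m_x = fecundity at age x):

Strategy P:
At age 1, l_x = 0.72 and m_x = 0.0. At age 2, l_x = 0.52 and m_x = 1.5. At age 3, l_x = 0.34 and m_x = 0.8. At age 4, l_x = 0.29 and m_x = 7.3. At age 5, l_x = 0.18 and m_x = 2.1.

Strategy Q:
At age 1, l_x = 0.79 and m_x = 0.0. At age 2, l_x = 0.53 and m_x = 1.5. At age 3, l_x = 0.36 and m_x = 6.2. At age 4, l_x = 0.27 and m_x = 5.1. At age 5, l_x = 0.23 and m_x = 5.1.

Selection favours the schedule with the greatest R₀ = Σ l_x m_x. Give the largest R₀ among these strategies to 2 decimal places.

Strategy P: R₀ = 0.72×0.0 + 0.52×1.5 + 0.34×0.8 + 0.29×7.3 + 0.18×2.1 = 3.5470
Strategy Q: R₀ = 0.79×0.0 + 0.53×1.5 + 0.36×6.2 + 0.27×5.1 + 0.23×5.1 = 5.5770
Highest R₀: strategy Q with 5.5770.

5.58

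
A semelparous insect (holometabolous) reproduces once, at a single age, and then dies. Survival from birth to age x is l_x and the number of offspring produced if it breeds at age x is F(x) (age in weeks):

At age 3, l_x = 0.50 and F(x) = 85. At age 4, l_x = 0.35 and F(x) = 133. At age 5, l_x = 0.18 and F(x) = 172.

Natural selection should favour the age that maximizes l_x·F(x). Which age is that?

Expected offspring if breeding at age x = l_x × F(x):
  age 3: 0.50 × 85 = 42.500
  age 4: 0.35 × 133 = 46.550
  age 5: 0.18 × 172 = 30.960
Maximum at age 4 (46.550).

4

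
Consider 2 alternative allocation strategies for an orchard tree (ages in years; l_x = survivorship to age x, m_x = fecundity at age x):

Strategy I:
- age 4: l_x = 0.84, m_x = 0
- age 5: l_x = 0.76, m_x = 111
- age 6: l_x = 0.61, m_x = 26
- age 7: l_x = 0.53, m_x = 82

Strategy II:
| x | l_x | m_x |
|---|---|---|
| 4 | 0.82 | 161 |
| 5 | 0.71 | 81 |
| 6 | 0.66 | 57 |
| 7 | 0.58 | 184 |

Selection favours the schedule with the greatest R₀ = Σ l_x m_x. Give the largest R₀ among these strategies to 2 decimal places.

Strategy I: R₀ = 0.84×0 + 0.76×111 + 0.61×26 + 0.53×82 = 143.6800
Strategy II: R₀ = 0.82×161 + 0.71×81 + 0.66×57 + 0.58×184 = 333.8700
Highest R₀: strategy II with 333.8700.

333.87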